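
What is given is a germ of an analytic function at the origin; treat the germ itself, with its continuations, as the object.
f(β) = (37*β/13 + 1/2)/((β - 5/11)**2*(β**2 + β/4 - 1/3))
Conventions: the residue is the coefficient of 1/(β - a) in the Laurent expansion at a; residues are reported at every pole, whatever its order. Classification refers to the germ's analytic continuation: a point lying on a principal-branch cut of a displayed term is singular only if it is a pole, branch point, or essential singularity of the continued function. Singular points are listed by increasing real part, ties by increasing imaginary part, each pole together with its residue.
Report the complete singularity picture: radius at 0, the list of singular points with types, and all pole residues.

Denominator factor (β - 5/11)^2: pole of order 2 at 5/11, modulus 5/11.
Denominator factor (β**2 + β/4 - 1/3): discriminant 67/48, real irrational roots -1/8 + (1/24)*sqrt(201) and -1/8 - (1/24)*sqrt(201); poles of order 1, moduli -1/8 + (1/24)*sqrt(201) and 1/8 + (1/24)*sqrt(201).
The radius of convergence is the smallest modulus among the singular points: 5/11.
The factor β**2 + β/4 - 1/3 splits as (β - a)(β - a') with a = -1/8 - (1/24)*sqrt(201), a' = -1/8 + (1/24)*sqrt(201). At the order-1 pole a set g(β) = (β - a)*f(β) = [(37*β/13 + 1/2)/(β - 5/11)**2] / (β - a').
Simple pole: residue = g(a) at a = -1/8 - (1/24)*sqrt(201), which is 1526415/247 - (7212447/16549)*sqrt(201).
At the order-2 pole 5/11 set g(β) = (β - (5/11))^2*f(β) = (37*β/13 + 1/2)/(β**2 + β/4 - 1/3).
Order-2 pole: residue = g'(a); g'(5/11) = -3052830/247, so the residue is -3052830/247.
The factor β**2 + β/4 - 1/3 splits as (β - a)(β - a') with a = -1/8 + (1/24)*sqrt(201), a' = -1/8 - (1/24)*sqrt(201). At the order-1 pole a set g(β) = (β - a)*f(β) = [(37*β/13 + 1/2)/(β - 5/11)**2] / (β - a').
Simple pole: residue = g(a) at a = -1/8 + (1/24)*sqrt(201), which is 1526415/247 + (7212447/16549)*sqrt(201).
List the singular points by increasing real part (a conjugate pair: the negative imaginary part first).

Radius of convergence at 0: 5/11.
At -1/8 - (1/24)*sqrt(201): a pole of order 1; residue 1526415/247 - (7212447/16549)*sqrt(201).
At 5/11: a pole of order 2; residue -3052830/247.
At -1/8 + (1/24)*sqrt(201): a pole of order 1; residue 1526415/247 + (7212447/16549)*sqrt(201).


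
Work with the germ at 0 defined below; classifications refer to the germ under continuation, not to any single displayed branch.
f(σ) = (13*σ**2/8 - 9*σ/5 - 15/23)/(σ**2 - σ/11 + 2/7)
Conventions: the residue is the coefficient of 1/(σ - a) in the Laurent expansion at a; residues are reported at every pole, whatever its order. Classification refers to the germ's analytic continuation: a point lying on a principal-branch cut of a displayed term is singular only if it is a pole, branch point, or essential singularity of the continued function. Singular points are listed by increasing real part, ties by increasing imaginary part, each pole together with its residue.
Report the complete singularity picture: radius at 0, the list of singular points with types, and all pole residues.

Radius of convergence at 0: (1/7)*sqrt(14).
At (1/22) - ((31/154)*sqrt(7))*i: a pole of order 1; residue (-727/880) - ((1857027/4392080)*sqrt(7))*i.
At (1/22) + ((31/154)*sqrt(7))*i: a pole of order 1; residue (-727/880) + ((1857027/4392080)*sqrt(7))*i.

Denominator factor (σ**2 - σ/11 + 2/7): discriminant -961/847, complex-conjugate roots (1/22) + ((31/154)*sqrt(7))*i and (1/22) - ((31/154)*sqrt(7))*i; poles of order 1, moduli (1/7)*sqrt(14) and (1/7)*sqrt(14).
The radius of convergence is the smallest modulus among the singular points: (1/7)*sqrt(14).
The factor σ**2 - σ/11 + 2/7 splits as (σ - a)(σ - a') with a = (1/22) - ((31/154)*sqrt(7))*i, a' = (1/22) + ((31/154)*sqrt(7))*i. At the order-1 pole a set g(σ) = (σ - a)*f(σ) = [13*σ**2/8 - 9*σ/5 - 15/23] / (σ - a').
Simple pole: residue = g(a) at a = (1/22) - ((31/154)*sqrt(7))*i, which is (-727/880) - ((1857027/4392080)*sqrt(7))*i.
The factor σ**2 - σ/11 + 2/7 splits as (σ - a)(σ - a') with a = (1/22) + ((31/154)*sqrt(7))*i, a' = (1/22) - ((31/154)*sqrt(7))*i. At the order-1 pole a set g(σ) = (σ - a)*f(σ) = [13*σ**2/8 - 9*σ/5 - 15/23] / (σ - a').
Simple pole: residue = g(a) at a = (1/22) + ((31/154)*sqrt(7))*i, which is (-727/880) + ((1857027/4392080)*sqrt(7))*i.
List the singular points by increasing real part (a conjugate pair: the negative imaginary part first).


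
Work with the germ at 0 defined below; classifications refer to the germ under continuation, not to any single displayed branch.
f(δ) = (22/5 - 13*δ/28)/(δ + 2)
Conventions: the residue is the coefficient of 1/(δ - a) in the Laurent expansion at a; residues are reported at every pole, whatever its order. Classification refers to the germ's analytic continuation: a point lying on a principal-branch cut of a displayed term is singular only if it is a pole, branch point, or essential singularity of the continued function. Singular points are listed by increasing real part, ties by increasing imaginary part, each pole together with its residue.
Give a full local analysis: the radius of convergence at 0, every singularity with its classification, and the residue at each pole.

Denominator factor (δ + 2): pole of order 1 at -2, modulus 2.
The radius of convergence is the smallest modulus among the singular points: 2.
At the order-1 pole -2 set g(δ) = (δ - (-2))*f(δ) = 22/5 - 13*δ/28.
Simple pole: residue = g(a) at a = -2, which is 373/70.

Radius of convergence at 0: 2.
At -2: a pole of order 1; residue 373/70.


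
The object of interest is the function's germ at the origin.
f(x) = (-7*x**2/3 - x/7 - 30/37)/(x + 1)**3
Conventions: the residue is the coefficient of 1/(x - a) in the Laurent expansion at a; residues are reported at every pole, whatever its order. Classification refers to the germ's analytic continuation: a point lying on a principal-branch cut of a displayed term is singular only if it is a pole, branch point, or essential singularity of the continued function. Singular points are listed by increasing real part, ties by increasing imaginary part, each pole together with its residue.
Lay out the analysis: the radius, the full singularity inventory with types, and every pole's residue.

Denominator factor (x + 1)^3: pole of order 3 at -1, modulus 1.
The radius of convergence is the smallest modulus among the singular points: 1.
At the order-3 pole -1 set g(x) = (x - (-1))^3*f(x) = -7*x**2/3 - x/7 - 30/37.
Order-3 pole: residue = g''(a)/2; g''(-1) = -14/3, so the residue is -7/3.

Radius of convergence at 0: 1.
At -1: a pole of order 3; residue -7/3.


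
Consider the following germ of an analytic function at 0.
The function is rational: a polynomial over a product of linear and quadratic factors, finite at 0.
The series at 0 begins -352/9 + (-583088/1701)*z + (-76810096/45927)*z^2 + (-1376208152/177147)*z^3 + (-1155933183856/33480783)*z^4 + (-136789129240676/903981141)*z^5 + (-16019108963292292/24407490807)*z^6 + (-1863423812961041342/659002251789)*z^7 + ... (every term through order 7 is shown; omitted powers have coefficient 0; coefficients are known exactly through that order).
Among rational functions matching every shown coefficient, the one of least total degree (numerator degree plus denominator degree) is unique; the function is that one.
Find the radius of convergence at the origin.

The radius of convergence is 1/4.

No rational of total degree below 6 reproduces all 8 coefficients; solving the [2/4] Pade equations on them gives f(z) = (-18*z**2 + 10*z/21 + 4/3)/((z - 1/4)**2*(z**2 + 2*z/9 - 6/11)), whose expansion matches every shown term.
Denominator factor (z**2 + 2*z/9 - 6/11): discriminant 1988/891, real irrational roots -1/9 + (1/99)*sqrt(5467) and -1/9 - (1/99)*sqrt(5467); poles of order 1, moduli -1/9 + (1/99)*sqrt(5467) and 1/9 + (1/99)*sqrt(5467).
Denominator factor (z - 1/4)^2: pole of order 2 at 1/4, modulus 1/4.
The radius of convergence is the smallest modulus among the singular points: 1/4.


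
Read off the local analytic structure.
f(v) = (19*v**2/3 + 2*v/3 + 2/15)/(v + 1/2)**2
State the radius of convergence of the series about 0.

The radius of convergence is 1/2.

Denominator factor (v + 1/2)^2: pole of order 2 at -1/2, modulus 1/2.
The radius of convergence is the smallest modulus among the singular points: 1/2.


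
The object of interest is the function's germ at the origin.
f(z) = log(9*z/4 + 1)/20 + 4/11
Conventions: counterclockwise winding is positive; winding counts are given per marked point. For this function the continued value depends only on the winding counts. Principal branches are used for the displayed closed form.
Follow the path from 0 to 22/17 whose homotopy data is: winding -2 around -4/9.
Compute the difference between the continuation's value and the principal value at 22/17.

The rational part is single-valued and drops out of the difference; each branch term changes only by its own monodromy.
(1/20)*log(1 - z/(-4/9)): each positive loop around -4/9 adds 2*pi*i to the log, so winding -2 contributes (1/20)*(-2)*2*pi*i = -(1/5)*pi*i.
Summing the contributions at z = 22/17 gives -(1/5)*pi*i.

Continued minus principal equals -(1/5)*pi*i.


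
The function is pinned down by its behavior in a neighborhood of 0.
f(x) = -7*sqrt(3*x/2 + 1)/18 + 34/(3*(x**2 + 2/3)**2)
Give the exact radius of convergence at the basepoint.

The radius of convergence is 2/3.

Denominator factor (x**2 + 2/3)^2: discriminant -8/3, complex-conjugate roots ((1/3)*sqrt(6))*i and -((1/3)*sqrt(6))*i; poles of order 2, moduli (1/3)*sqrt(6) and (1/3)*sqrt(6).
Branch term (-7/18)*sqrt(1 - x/(-2/3)): its argument vanishes at x = -2/3, a square-root branch point, modulus 2/3.
The radius of convergence is the smallest modulus among the singular points: 2/3.


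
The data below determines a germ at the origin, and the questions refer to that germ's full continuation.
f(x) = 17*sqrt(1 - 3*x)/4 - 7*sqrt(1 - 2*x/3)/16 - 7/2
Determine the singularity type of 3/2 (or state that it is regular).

The term (-7/16)*sqrt(1 - x/(3/2)) has argument 1 - 3/2/(3/2) = 0 at 3/2: a square-root (algebraic, two-sheeted) branch point; the remaining terms are analytic or single-valued there.

The point is an algebraic (square-root) branch point.


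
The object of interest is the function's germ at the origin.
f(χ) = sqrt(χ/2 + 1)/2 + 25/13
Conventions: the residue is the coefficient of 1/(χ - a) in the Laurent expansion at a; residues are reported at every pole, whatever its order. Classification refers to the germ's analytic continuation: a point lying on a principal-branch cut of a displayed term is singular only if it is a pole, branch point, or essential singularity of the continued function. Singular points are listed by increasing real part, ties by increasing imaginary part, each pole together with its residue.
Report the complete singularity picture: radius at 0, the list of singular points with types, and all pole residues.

Radius of convergence at 0: 2.
At -2: an algebraic (square-root) branch point.

Branch term (1/2)*sqrt(1 - χ/(-2)): its argument vanishes at χ = -2, a square-root branch point, modulus 2.
The radius of convergence is the smallest modulus among the singular points: 2.


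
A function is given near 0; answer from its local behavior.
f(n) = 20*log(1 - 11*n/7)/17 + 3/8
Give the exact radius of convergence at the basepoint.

Branch term (20/17)*log(1 - n/(7/11)): its argument vanishes at n = 7/11, a logarithmic branch point, modulus 7/11.
The radius of convergence is the smallest modulus among the singular points: 7/11.

The radius of convergence is 7/11.


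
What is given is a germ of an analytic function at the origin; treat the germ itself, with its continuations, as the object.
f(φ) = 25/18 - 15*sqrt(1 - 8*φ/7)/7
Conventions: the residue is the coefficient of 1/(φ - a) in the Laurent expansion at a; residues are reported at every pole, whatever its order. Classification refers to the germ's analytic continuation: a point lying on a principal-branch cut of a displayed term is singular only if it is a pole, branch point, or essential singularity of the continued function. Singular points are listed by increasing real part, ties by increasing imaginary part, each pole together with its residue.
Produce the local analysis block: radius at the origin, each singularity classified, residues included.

Radius of convergence at 0: 7/8.
At 7/8: an algebraic (square-root) branch point.

Branch term (-15/7)*sqrt(1 - φ/(7/8)): its argument vanishes at φ = 7/8, a square-root branch point, modulus 7/8.
The radius of convergence is the smallest modulus among the singular points: 7/8.


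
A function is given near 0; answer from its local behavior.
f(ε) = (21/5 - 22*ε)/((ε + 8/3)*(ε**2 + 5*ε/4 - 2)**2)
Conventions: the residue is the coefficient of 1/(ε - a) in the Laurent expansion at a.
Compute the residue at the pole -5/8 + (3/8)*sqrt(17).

The residue is -25461/2560 + (3145201/1331712)*sqrt(17).

The factor ε**2 + 5*ε/4 - 2 splits as (ε - a)(ε - a') with a = -5/8 + (3/8)*sqrt(17), a' = -5/8 - (3/8)*sqrt(17). At the order-2 pole a set g(ε) = (ε - a)^2*f(ε) = [(21/5 - 22*ε)/(ε + 8/3)] / (ε - a')^2.
Order-2 pole: residue = g'(a); g'(-5/8 + (3/8)*sqrt(17)) = -25461/2560 + (3145201/1331712)*sqrt(17), so the residue is -25461/2560 + (3145201/1331712)*sqrt(17).


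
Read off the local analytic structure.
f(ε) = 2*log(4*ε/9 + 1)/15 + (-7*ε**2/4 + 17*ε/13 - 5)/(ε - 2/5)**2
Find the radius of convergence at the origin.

Denominator factor (ε - 2/5)^2: pole of order 2 at 2/5, modulus 2/5.
Branch term (2/15)*log(1 - ε/(-9/4)): its argument vanishes at ε = -9/4, a logarithmic branch point, modulus 9/4.
The radius of convergence is the smallest modulus among the singular points: 2/5.

The radius of convergence is 2/5.


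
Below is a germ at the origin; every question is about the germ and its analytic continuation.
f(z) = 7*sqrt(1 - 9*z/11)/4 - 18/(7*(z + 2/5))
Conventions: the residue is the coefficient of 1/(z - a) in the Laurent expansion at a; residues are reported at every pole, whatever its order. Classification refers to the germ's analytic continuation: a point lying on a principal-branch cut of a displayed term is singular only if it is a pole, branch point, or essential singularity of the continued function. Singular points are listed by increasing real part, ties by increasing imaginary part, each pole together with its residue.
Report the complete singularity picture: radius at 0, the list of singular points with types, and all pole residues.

Denominator factor (z + 2/5): pole of order 1 at -2/5, modulus 2/5.
Branch term (7/4)*sqrt(1 - z/(11/9)): its argument vanishes at z = 11/9, a square-root branch point, modulus 11/9.
The radius of convergence is the smallest modulus among the singular points: 2/5.
The branch term is analytic at -2/5 and contributes nothing to the residue; only the rational part matters.
At the order-1 pole -2/5 set g(z) = (z - (-2/5))*(rational part) = -18/7.
Simple pole: residue = g(a) at a = -2/5, which is -18/7.
List the singular points by increasing real part (a conjugate pair: the negative imaginary part first).

Radius of convergence at 0: 2/5.
At -2/5: a pole of order 1; residue -18/7.
At 11/9: an algebraic (square-root) branch point.


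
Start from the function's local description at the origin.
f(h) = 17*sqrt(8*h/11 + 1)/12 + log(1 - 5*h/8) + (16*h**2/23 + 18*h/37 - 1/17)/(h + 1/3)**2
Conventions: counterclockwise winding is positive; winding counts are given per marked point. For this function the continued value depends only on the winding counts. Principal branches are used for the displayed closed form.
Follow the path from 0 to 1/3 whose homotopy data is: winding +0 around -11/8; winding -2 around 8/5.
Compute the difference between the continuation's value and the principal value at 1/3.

Continued minus principal equals -(4)*pi*i.

The rational part is single-valued and drops out of the difference; each branch term changes only by its own monodromy.
(1)*log(1 - h/(8/5)): each positive loop around 8/5 adds 2*pi*i to the log, so winding -2 contributes (1)*(-2)*2*pi*i = -(4)*pi*i.
(17/12)*sqrt(1 - h/(-11/8)): winding +0 is even, the square root returns to the same sheet, contribution 0.
Summing the contributions at h = 1/3 gives -(4)*pi*i.


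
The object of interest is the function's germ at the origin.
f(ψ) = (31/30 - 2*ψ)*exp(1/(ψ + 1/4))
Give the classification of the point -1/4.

The exponent 1/(ψ - (-1/4)) has a pole at -1/4, so exp(1/(ψ - (-1/4))) takes every nonzero value near it: an essential singularity (not a pole of any order).

The point is an essential singularity.


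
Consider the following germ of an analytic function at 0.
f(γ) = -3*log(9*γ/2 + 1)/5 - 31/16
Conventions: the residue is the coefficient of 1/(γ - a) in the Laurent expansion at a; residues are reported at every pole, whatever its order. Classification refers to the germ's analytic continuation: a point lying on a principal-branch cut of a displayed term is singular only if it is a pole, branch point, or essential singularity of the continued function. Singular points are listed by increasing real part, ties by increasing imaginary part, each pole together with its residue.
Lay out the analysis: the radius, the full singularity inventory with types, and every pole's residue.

Branch term (-3/5)*log(1 - γ/(-2/9)): its argument vanishes at γ = -2/9, a logarithmic branch point, modulus 2/9.
The radius of convergence is the smallest modulus among the singular points: 2/9.

Radius of convergence at 0: 2/9.
At -2/9: a logarithmic branch point.


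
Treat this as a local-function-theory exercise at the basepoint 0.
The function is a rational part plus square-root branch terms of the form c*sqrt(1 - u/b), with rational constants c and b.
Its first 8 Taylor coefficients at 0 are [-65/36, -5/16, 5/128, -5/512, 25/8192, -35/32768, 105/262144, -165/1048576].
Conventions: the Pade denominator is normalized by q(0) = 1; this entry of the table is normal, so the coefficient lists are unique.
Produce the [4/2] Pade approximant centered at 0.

Taylor coefficients needed (read off): a_0 = -65/36, a_1 = -5/16, a_2 = 5/128, a_3 = -5/512, a_4 = 25/8192, a_5 = -35/32768, a_6 = 105/262144.
Write the denominator as Q(u) = 1 + q1*u + q2*u^2. Requiring Q*f - P = O(u^7) with deg P <= 4 kills the coefficients of u^5..u^6 in Q*f:
  u^5: a_5 + q1*a_4 + q2*a_3 = 0, i.e. -35/32768 + (25/8192)*q1 + (-5/512)*q2 = 0.
  u^6: a_6 + q1*a_5 + q2*a_4 = 0, i.e. 105/262144 + (-35/32768)*q1 + (25/8192)*q2 = 0.
Solving this linear system: q1 = 7/12, q2 = 7/96.
The numerator is Q*f truncated at degree 4: P0 = a_0 = -65/36; P1 = a_1 + q1*a_0 = -295/216; P2 = a_2 + q1*a_1 + q2*a_0 = -475/1728; P3 = a_3 + q1*a_2 + q2*a_1 = -5/512; P4 = a_4 + q1*a_3 + q2*a_2 = 5/24576.

The Pade approximant has numerator coefficients [-65/36, -295/216, -475/1728, -5/512, 5/24576]; denominator coefficients [1, 7/12, 7/96].


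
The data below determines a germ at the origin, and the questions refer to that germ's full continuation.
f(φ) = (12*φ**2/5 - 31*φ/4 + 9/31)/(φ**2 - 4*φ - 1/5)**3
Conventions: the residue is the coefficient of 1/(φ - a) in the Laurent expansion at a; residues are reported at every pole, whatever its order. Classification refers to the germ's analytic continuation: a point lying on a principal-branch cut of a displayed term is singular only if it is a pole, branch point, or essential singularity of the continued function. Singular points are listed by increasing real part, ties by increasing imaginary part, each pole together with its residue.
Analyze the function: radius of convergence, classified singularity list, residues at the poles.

Radius of convergence at 0: -2 + (1/5)*sqrt(105).
At 2 - (1/5)*sqrt(105): a pole of order 3; residue (13903/3062304)*sqrt(105).
At 2 + (1/5)*sqrt(105): a pole of order 3; residue -(13903/3062304)*sqrt(105).

Denominator factor (φ**2 - 4*φ - 1/5)^3: discriminant 84/5, real irrational roots 2 + (1/5)*sqrt(105) and 2 - (1/5)*sqrt(105); poles of order 3, moduli 2 + (1/5)*sqrt(105) and -2 + (1/5)*sqrt(105).
The radius of convergence is the smallest modulus among the singular points: -2 + (1/5)*sqrt(105).
The factor φ**2 - 4*φ - 1/5 splits as (φ - a)(φ - a') with a = 2 - (1/5)*sqrt(105), a' = 2 + (1/5)*sqrt(105). At the order-3 pole a set g(φ) = (φ - a)^3*f(φ) = [12*φ**2/5 - 31*φ/4 + 9/31] / (φ - a')^3.
Order-3 pole: residue = g''(a)/2; g''(2 - (1/5)*sqrt(105)) = (13903/1531152)*sqrt(105), so the residue is (13903/3062304)*sqrt(105).
The factor φ**2 - 4*φ - 1/5 splits as (φ - a)(φ - a') with a = 2 + (1/5)*sqrt(105), a' = 2 - (1/5)*sqrt(105). At the order-3 pole a set g(φ) = (φ - a)^3*f(φ) = [12*φ**2/5 - 31*φ/4 + 9/31] / (φ - a')^3.
Order-3 pole: residue = g''(a)/2; g''(2 + (1/5)*sqrt(105)) = -(13903/1531152)*sqrt(105), so the residue is -(13903/3062304)*sqrt(105).
List the singular points by increasing real part (a conjugate pair: the negative imaginary part first).


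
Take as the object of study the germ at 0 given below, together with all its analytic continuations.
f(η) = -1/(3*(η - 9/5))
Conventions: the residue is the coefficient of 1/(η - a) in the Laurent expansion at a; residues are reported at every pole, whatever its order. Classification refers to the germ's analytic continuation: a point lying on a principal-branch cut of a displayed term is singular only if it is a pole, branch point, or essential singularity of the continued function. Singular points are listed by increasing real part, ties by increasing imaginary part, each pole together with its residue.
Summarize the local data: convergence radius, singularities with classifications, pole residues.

Denominator factor (η - 9/5): pole of order 1 at 9/5, modulus 9/5.
The radius of convergence is the smallest modulus among the singular points: 9/5.
At the order-1 pole 9/5 set g(η) = (η - (9/5))*f(η) = -1/3.
Simple pole: residue = g(a) at a = 9/5, which is -1/3.

Radius of convergence at 0: 9/5.
At 9/5: a pole of order 1; residue -1/3.


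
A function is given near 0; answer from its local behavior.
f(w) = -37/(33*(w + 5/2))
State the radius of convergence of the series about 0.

The radius of convergence is 5/2.

Denominator factor (w + 5/2): pole of order 1 at -5/2, modulus 5/2.
The radius of convergence is the smallest modulus among the singular points: 5/2.


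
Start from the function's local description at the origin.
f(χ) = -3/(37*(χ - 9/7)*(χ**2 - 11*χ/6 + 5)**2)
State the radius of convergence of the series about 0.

Denominator factor (χ - 9/7): pole of order 1 at 9/7, modulus 9/7.
Denominator factor (χ**2 - 11*χ/6 + 5)^2: discriminant -599/36, complex-conjugate roots (11/12) + ((1/12)*sqrt(599))*i and (11/12) - ((1/12)*sqrt(599))*i; poles of order 2, moduli sqrt(5) and sqrt(5).
The radius of convergence is the smallest modulus among the singular points: 9/7.

The radius of convergence is 9/7.


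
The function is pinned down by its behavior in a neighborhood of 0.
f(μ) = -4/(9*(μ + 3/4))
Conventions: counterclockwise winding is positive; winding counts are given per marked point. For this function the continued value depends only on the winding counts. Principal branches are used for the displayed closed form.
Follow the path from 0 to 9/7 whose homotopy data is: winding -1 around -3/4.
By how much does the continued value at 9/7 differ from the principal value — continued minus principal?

Continued minus principal equals 0.

The function is rational, hence single-valued: continuing it around any pole returns the same value, so the difference is 0.


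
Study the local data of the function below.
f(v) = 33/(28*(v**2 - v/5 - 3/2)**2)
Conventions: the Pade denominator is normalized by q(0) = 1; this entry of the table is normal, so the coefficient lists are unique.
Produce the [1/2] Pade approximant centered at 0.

Taylor coefficients needed (expand at 0): a_0 = 11/21, a_1 = -44/315, a_2 = 1144/1575, a_3 = -20152/70875.
Write the denominator as Q(v) = 1 + q1*v + q2*v^2. Requiring Q*f - P = O(v^4) with deg P <= 1 kills the coefficients of v^2..v^3 in Q*f:
  v^2: a_2 + q1*a_1 + q2*a_0 = 0, i.e. 1144/1575 + (-44/315)*q1 + (11/21)*q2 = 0.
  v^3: a_3 + q1*a_2 + q2*a_1 = 0, i.e. -20152/70875 + (1144/1575)*q1 + (-44/315)*q2 = 0.
Solving this linear system: q1 = 73/555, q2 = -11252/8325.
The numerator is Q*f truncated at degree 1: P0 = a_0 = 11/21; P1 = a_1 + q1*a_0 = -55/777.

The Pade approximant has numerator coefficients [11/21, -55/777]; denominator coefficients [1, 73/555, -11252/8325].


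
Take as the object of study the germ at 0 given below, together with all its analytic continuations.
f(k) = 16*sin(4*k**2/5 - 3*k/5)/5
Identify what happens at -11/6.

The point is a regular point.

There is no denominator, hence no pole anywhere.
The factor -sin(4*k**2/5 - 3*k/5) is entire.
So the germ continues analytically to -11/6.


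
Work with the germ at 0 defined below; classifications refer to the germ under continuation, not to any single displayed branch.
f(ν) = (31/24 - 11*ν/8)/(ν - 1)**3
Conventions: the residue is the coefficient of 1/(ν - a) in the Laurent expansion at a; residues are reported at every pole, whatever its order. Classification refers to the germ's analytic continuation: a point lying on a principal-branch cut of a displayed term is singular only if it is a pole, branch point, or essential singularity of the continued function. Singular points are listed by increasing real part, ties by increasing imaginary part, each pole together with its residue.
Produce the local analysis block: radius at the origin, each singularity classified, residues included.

Radius of convergence at 0: 1.
At 1: a pole of order 3; residue 0.

Denominator factor (ν - 1)^3: pole of order 3 at 1, modulus 1.
The radius of convergence is the smallest modulus among the singular points: 1.
At the order-3 pole 1 set g(ν) = (ν - (1))^3*f(ν) = 31/24 - 11*ν/8.
Order-3 pole: residue = g''(a)/2; g''(1) = 0, so the residue is 0.


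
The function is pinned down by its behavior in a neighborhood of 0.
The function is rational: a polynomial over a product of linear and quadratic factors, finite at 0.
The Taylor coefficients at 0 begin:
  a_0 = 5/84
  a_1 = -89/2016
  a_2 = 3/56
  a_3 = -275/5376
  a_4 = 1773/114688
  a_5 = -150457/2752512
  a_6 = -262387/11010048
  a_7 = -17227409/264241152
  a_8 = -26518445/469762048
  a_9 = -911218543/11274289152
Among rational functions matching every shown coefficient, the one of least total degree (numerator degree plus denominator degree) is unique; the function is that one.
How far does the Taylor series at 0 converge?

The radius of convergence is -3/8 + (1/8)*sqrt(137).

No rational of total degree below 8 reproduces all 10 coefficients; solving the [2/6] Pade equations on them gives f(ε) = (-5*ε**2/16 + 8*ε/9 - 10/21)/(ε**2 + 3*ε/4 - 2)**3, whose expansion matches every shown term.
Denominator factor (ε**2 + 3*ε/4 - 2)^3: discriminant 137/16, real irrational roots -3/8 + (1/8)*sqrt(137) and -3/8 - (1/8)*sqrt(137); poles of order 3, moduli -3/8 + (1/8)*sqrt(137) and 3/8 + (1/8)*sqrt(137).
The radius of convergence is the smallest modulus among the singular points: -3/8 + (1/8)*sqrt(137).


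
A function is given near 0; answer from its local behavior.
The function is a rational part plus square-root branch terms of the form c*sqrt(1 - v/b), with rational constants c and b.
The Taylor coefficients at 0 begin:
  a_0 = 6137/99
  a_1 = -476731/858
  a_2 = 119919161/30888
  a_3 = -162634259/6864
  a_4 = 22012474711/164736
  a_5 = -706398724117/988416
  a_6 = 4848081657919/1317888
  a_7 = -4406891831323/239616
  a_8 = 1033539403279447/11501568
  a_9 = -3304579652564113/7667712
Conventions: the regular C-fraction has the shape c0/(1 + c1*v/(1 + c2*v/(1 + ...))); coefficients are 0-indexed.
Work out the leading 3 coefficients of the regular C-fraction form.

The regular C-fraction coefficients are [6137/99, 84129/9386, -159143618809/80542748988].

Taylor coefficients (read off): a_0 = 6137/99, a_1 = -476731/858, a_2 = 119919161/30888.
c0 = a_0 = 6137/99. Peel one level at a time: if S = 1 + c*v/S' with S'(0) = 1, then c is the v-coefficient of S and S' = c*v/(S - 1).
S_1 = c0/f = 1 + (84129/9386)*v + (159143618809/8985893592)*v^2 + ...; c1 = 84129/9386.
S_2 = c1*v/(S_1 - 1) = 1 + (-159143618809/80542748988)*v + ...; c2 = -159143618809/80542748988.


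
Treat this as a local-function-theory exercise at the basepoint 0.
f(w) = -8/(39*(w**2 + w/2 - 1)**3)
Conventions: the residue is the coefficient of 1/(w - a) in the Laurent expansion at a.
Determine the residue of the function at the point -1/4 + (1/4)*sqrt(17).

The factor w**2 + w/2 - 1 splits as (w - a)(w - a') with a = -1/4 + (1/4)*sqrt(17), a' = -1/4 - (1/4)*sqrt(17). At the order-3 pole a set g(w) = (w - a)^3*f(w) = [-8/39] / (w - a')^3.
Order-3 pole: residue = g''(a)/2; g''(-1/4 + (1/4)*sqrt(17)) = -(1024/63869)*sqrt(17), so the residue is -(512/63869)*sqrt(17).

The residue is -(512/63869)*sqrt(17).


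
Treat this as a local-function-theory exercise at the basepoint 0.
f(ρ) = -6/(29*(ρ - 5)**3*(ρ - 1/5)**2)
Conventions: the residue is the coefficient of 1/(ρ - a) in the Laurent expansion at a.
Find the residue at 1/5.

The residue is 625/534528.

At the order-2 pole 1/5 set g(ρ) = (ρ - (1/5))^2*f(ρ) = -6/(29*(ρ - 5)**3).
Order-2 pole: residue = g'(a); g'(1/5) = 625/534528, so the residue is 625/534528.


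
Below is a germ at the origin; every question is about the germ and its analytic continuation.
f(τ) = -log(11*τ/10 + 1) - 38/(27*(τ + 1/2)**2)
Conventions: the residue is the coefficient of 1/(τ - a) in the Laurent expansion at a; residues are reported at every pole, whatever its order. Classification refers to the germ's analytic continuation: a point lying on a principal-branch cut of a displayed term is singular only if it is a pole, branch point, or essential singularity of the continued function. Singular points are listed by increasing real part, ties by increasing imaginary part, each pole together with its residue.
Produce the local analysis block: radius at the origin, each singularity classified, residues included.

Radius of convergence at 0: 1/2.
At -10/11: a logarithmic branch point.
At -1/2: a pole of order 2; residue 0.

Denominator factor (τ + 1/2)^2: pole of order 2 at -1/2, modulus 1/2.
Branch term (-1)*log(1 - τ/(-10/11)): its argument vanishes at τ = -10/11, a logarithmic branch point, modulus 10/11.
The radius of convergence is the smallest modulus among the singular points: 1/2.
The branch term is analytic at -1/2 and contributes nothing to the residue; only the rational part matters.
At the order-2 pole -1/2 set g(τ) = (τ - (-1/2))^2*(rational part) = -38/27.
Order-2 pole: residue = g'(a); g'(-1/2) = 0, so the residue is 0.
List the singular points by increasing real part (a conjugate pair: the negative imaginary part first).


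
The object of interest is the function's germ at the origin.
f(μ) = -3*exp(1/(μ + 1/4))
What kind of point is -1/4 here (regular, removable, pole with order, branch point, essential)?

The exponent 1/(μ - (-1/4)) has a pole at -1/4, so exp(1/(μ - (-1/4))) takes every nonzero value near it: an essential singularity (not a pole of any order).

The point is an essential singularity.


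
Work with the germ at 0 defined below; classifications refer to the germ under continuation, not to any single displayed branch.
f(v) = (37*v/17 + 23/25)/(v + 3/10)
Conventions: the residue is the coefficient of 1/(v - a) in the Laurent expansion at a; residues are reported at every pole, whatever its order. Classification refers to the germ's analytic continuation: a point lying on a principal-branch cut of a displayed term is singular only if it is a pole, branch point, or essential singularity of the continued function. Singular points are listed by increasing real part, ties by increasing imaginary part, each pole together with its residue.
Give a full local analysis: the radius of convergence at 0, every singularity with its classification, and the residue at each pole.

Denominator factor (v + 3/10): pole of order 1 at -3/10, modulus 3/10.
The radius of convergence is the smallest modulus among the singular points: 3/10.
At the order-1 pole -3/10 set g(v) = (v - (-3/10))*f(v) = 37*v/17 + 23/25.
Simple pole: residue = g(a) at a = -3/10, which is 227/850.

Radius of convergence at 0: 3/10.
At -3/10: a pole of order 1; residue 227/850.


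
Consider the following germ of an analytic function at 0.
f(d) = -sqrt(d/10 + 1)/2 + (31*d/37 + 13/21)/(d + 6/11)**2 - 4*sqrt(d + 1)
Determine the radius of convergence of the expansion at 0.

Denominator factor (d + 6/11)^2: pole of order 2 at -6/11, modulus 6/11.
Branch term (-1/2)*sqrt(1 - d/(-10)): its argument vanishes at d = -10, a square-root branch point, modulus 10.
Branch term (-4)*sqrt(1 - d/(-1)): its argument vanishes at d = -1, a square-root branch point, modulus 1.
The radius of convergence is the smallest modulus among the singular points: 6/11.

The radius of convergence is 6/11.


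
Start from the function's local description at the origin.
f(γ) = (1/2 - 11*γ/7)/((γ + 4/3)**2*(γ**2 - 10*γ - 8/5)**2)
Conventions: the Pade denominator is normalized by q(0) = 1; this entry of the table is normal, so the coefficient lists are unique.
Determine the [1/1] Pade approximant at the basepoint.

Taylor coefficients needed (expand at 0): a_0 = 225/2048, a_1 = -3375/1792, a_2 = 329175/16384.
Write the denominator as Q(γ) = 1 + q1*γ. Requiring Q*f - P = O(γ^3) with deg P <= 1 kills the coefficients of γ^2..γ^2 in Q*f:
  γ^2: a_2 + q1*a_1 = 0, i.e. 329175/16384 + (-3375/1792)*q1 = 0.
Solving this linear system: q1 = 10241/960.
The numerator is Q*f truncated at degree 1: P0 = a_0 = 225/2048; P1 = a_1 + q1*a_0 = -652695/917504.

The Pade approximant has numerator coefficients [225/2048, -652695/917504]; denominator coefficients [1, 10241/960].


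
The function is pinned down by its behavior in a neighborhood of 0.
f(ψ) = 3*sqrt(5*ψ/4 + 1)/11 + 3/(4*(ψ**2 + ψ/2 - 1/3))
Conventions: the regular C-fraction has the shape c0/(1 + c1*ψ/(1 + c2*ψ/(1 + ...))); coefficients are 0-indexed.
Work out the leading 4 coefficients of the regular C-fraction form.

The regular C-fraction coefficients are [-87/44, -47/29, -90813/43616, 330106681/136582752].

Taylor coefficients (expand at 0): a_0 = -87/44, a_1 = -141/44, a_2 = -16707/1408, a_3 = -313257/11264.
c0 = a_0 = -87/44. Peel one level at a time: if S = 1 + c*ψ/S' with S'(0) = 1, then c is the ψ-coefficient of S and S' = c*ψ/(S - 1).
S_1 = c0/f = 1 + (-47/29)*ψ + (-90813/26912)*ψ^2 + ...; c1 = -47/29.
S_2 = c1*ψ/(S_1 - 1) = 1 + (-90813/43616)*ψ + (11382989/2262016)*ψ^2 + ...; c2 = -90813/43616.
S_3 = c2*ψ/(S_2 - 1) = 1 + (330106681/136582752)*ψ + ...; c3 = 330106681/136582752.


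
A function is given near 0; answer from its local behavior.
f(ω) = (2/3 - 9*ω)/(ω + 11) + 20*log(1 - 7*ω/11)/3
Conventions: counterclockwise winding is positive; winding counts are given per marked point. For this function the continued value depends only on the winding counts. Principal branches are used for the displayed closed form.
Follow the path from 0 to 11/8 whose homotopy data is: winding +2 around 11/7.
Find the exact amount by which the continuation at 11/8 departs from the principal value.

The rational part is single-valued and drops out of the difference; each branch term changes only by its own monodromy.
(20/3)*log(1 - ω/(11/7)): each positive loop around 11/7 adds 2*pi*i to the log, so winding +2 contributes (20/3)*(2)*2*pi*i = (80/3)*pi*i.
Summing the contributions at ω = 11/8 gives (80/3)*pi*i.

Continued minus principal equals (80/3)*pi*i.


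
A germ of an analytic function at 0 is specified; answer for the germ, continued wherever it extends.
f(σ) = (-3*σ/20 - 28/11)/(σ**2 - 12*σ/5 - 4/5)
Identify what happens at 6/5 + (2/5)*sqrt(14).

The point is a pole of order 1.

The denominator factor σ**2 - 12*σ/5 - 4/5 vanishes at 6/5 + (2/5)*sqrt(14) and appears to the power 1; the numerator there equals -1499/550 - (3/50)*sqrt(14), nonzero, and no other factor vanishes.
Hence a pole whose order is the multiplicity, 1.


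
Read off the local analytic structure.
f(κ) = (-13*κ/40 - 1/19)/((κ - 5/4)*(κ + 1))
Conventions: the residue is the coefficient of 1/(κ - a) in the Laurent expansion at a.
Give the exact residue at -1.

The residue is -23/190.

At the order-1 pole -1 set g(κ) = (κ - (-1))*f(κ) = (-13*κ/40 - 1/19)/(κ - 5/4).
Simple pole: residue = g(a) at a = -1, which is -23/190.


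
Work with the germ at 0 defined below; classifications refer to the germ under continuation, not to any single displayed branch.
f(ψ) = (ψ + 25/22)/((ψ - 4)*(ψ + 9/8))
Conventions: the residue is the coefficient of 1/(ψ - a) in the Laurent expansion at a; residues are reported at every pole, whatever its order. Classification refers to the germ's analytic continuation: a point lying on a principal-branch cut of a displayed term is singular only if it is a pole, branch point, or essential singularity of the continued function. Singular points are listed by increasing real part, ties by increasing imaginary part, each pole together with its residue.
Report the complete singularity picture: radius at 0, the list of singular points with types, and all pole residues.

Denominator factor (ψ - 4): pole of order 1 at 4, modulus 4.
Denominator factor (ψ + 9/8): pole of order 1 at -9/8, modulus 9/8.
The radius of convergence is the smallest modulus among the singular points: 9/8.
At the order-1 pole -9/8 set g(ψ) = (ψ - (-9/8))*f(ψ) = (ψ + 25/22)/(ψ - 4).
Simple pole: residue = g(a) at a = -9/8, which is -1/451.
At the order-1 pole 4 set g(ψ) = (ψ - (4))*f(ψ) = (ψ + 25/22)/(ψ + 9/8).
Simple pole: residue = g(a) at a = 4, which is 452/451.
List the singular points by increasing real part (a conjugate pair: the negative imaginary part first).

Radius of convergence at 0: 9/8.
At -9/8: a pole of order 1; residue -1/451.
At 4: a pole of order 1; residue 452/451.


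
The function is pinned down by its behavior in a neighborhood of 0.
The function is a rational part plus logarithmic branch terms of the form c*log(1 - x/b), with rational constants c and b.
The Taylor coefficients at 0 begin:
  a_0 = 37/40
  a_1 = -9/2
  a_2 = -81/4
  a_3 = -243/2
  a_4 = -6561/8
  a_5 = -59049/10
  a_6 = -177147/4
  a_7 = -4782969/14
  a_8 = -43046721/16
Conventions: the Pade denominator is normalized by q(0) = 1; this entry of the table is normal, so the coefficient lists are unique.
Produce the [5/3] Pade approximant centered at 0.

Taylor coefficients needed (read off): a_0 = 37/40, a_1 = -9/2, a_2 = -81/4, a_3 = -243/2, a_4 = -6561/8, a_5 = -59049/10, a_6 = -177147/4, a_7 = -4782969/14, a_8 = -43046721/16.
Write the denominator as Q(x) = 1 + q1*x + q2*x^2 + q3*x^3. Requiring Q*f - P = O(x^9) with deg P <= 5 kills the coefficients of x^6..x^8 in Q*f:
  x^6: a_6 + q1*a_5 + q2*a_4 + q3*a_3 = 0, i.e. -177147/4 + (-59049/10)*q1 + (-6561/8)*q2 + (-243/2)*q3 = 0.
  x^7: a_7 + q1*a_6 + q2*a_5 + q3*a_4 = 0, i.e. -4782969/14 + (-177147/4)*q1 + (-59049/10)*q2 + (-6561/8)*q3 = 0.
  x^8: a_8 + q1*a_7 + q2*a_6 + q3*a_5 = 0, i.e. -43046721/16 + (-4782969/14)*q1 + (-177147/4)*q2 + (-59049/10)*q3 = 0.
Solving this linear system: q1 = -135/8, q2 = 1215/14, q3 = -3645/28.
The numerator is Q*f truncated at degree 5: P0 = a_0 = 37/40; P1 = a_1 + q1*a_0 = -1287/64; P2 = a_2 + q1*a_1 + q2*a_0 = 3807/28; P3 = a_3 + q1*a_2 + q2*a_1 + q3*a_0 = -16281/56; P4 = a_4 + q1*a_3 + q2*a_2 + q3*a_1 = 6561/112; P5 = a_5 + q1*a_4 + q2*a_3 + q3*a_2 = 59049/2240.

The Pade approximant has numerator coefficients [37/40, -1287/64, 3807/28, -16281/56, 6561/112, 59049/2240]; denominator coefficients [1, -135/8, 1215/14, -3645/28].


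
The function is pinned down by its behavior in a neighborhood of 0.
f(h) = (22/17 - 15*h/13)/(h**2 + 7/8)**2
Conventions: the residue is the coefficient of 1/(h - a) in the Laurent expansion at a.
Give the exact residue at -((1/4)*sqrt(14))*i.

The factor h**2 + 7/8 splits as (h - a)(h - a') with a = -((1/4)*sqrt(14))*i, a' = ((1/4)*sqrt(14))*i. At the order-2 pole a set g(h) = (h - a)^2*f(h) = [22/17 - 15*h/13] / (h - a')^2.
Order-2 pole: residue = g'(a); g'(-((1/4)*sqrt(14))*i) = ((88/833)*sqrt(14))*i, so the residue is ((88/833)*sqrt(14))*i.

The residue is ((88/833)*sqrt(14))*i.
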